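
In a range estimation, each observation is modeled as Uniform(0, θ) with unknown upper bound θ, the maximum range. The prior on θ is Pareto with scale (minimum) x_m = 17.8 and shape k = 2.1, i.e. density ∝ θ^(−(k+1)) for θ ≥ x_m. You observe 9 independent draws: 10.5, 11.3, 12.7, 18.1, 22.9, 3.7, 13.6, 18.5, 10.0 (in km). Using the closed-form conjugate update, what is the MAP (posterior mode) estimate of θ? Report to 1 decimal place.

22.9

A Pareto(scale x_m, shape k) prior on the upper bound θ of Uniform(0, θ) is conjugate: posterior is Pareto(max(x_m, max xᵢ), k + n).
Sample maximum = 22.9; prior scale x_m = 17.8 → posterior scale = max = 22.9.
Posterior shape = 2.1 + 9 = 11.1.
The Pareto density is decreasing on [x_m, ∞), so the mode is x_m = 22.9.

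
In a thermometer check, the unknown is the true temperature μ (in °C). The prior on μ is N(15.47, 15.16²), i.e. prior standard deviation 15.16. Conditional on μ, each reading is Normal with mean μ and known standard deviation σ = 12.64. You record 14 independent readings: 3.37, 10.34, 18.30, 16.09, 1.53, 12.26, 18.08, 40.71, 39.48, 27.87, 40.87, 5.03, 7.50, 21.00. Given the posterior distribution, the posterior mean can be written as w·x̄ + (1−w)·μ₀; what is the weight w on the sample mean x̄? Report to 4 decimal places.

0.9527

For Normal data with known variance σ², a Normal(μ₀, σ₀²) prior on μ is conjugate. Posterior precision = 1/σ₀² + n/σ²; posterior mean is the precision-weighted average of μ₀ and x̄.
σ₀² = 15.16² = 229.8256, σ² = 12.64² = 159.7696. Prior precision 1/σ₀² = 1/229.8256; data precision n/σ² = 14/159.7696.
w = (n/σ²)/(1/σ₀² + n/σ²) = n·σ₀²/(σ² + n·σ₀²) = 14·229.8256/(159.7696 + 14·229.8256) = 3217.5584/3377.328 = 0.9527.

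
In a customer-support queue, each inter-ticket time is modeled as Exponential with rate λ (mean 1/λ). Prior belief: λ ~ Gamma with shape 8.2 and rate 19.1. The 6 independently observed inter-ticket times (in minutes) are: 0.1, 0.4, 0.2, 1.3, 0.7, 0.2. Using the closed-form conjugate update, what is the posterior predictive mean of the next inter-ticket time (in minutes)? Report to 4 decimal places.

With a Gamma(shape α, rate β) prior on the exponential rate λ, the posterior after n observations with total T = Σxᵢ is Gamma(α+n, β+T).
Sum of observations T = 2.9 minutes; n = 6.
Posterior: Gamma(8.2+6, 19.1+2.9) = Gamma(14.2, 22.0).
The predictive distribution for the next observation is Lomax; its mean is β/(α−1) = 22.0/13.2 = 1.6667.

1.6667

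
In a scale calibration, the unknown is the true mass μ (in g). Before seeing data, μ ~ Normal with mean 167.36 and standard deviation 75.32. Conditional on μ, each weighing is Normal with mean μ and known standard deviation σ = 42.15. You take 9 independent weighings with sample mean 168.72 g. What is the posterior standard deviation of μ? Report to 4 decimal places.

For Normal data with known variance σ², a Normal(μ₀, σ₀²) prior on μ is conjugate. Posterior precision = 1/σ₀² + n/σ²; posterior mean is the precision-weighted average of μ₀ and x̄.
σ₀² = 75.32² = 5673.1024, σ² = 42.15² = 1776.6225; σ² + n·σ₀² = 1776.6225 + 9·5673.1024 = 52834.5441.
Posterior precision = 1/σ₀² + n/σ² = 1/5673.1024 + 9/1776.6225 = (σ² + n·σ₀²)/(σ₀²σ²) = 52834.5441/(5673.1024·1776.6225); posterior variance σₙ² = σ₀²σ²/(σ² + n·σ₀²) = 5673.1024·1776.6225/52834.5441 = 190.764613.
Posterior SD = √σₙ² = √(5673.1024·1776.6225/52834.5441) = 13.8118.

13.8118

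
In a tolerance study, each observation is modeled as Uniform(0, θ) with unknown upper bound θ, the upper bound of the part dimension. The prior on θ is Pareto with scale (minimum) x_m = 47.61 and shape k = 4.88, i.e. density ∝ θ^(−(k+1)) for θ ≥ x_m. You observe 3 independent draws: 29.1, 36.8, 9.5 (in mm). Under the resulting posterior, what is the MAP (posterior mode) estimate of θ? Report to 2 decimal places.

47.61

A Pareto(scale x_m, shape k) prior on the upper bound θ of Uniform(0, θ) is conjugate: posterior is Pareto(max(x_m, max xᵢ), k + n).
Sample maximum = 36.8; prior scale x_m = 47.61 → posterior scale = max = 47.61.
Posterior shape = 4.88 + 3 = 7.88.
The Pareto density is decreasing on [x_m, ∞), so the mode is x_m = 47.61.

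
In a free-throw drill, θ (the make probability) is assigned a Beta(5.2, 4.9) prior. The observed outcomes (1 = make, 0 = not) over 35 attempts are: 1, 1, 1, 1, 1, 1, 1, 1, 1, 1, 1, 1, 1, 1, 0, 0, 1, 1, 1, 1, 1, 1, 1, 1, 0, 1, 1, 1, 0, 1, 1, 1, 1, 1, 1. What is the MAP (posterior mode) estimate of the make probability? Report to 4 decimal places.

0.8167

The Beta prior is conjugate to a Binomial/Bernoulli likelihood; the update adds successes to α and failures to β.
Posterior: Beta(α+k, β+n−k) = Beta(5.2+31, 4.9+4) = Beta(36.2, 8.9).
Mode of Beta(a,b) for a,b>1 is (a−1)/(a+b−2) = 35.2/43.1 = 0.8167.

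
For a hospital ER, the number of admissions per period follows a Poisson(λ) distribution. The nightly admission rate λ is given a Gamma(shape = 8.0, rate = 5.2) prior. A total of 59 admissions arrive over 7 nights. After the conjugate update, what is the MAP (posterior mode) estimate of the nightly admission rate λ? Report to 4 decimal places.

With a Gamma(shape α, rate β) prior, the Poisson likelihood is conjugate: the posterior is Gamma(α + ΣXᵢ, β + n).
Posterior: Gamma(α+S, β+n) = Gamma(8.0+59, 5.2+7) = Gamma(67.0, 12.2).
Mode of Gamma(α,β) for α≥1 is (α−1)/β = 66.0/12.2 = 5.4098.

5.4098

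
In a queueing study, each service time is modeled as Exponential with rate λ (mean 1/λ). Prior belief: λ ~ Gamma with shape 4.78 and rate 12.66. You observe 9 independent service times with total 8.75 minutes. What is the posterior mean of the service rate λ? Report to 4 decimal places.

With a Gamma(shape α, rate β) prior on the exponential rate λ, the posterior after n observations with total T = Σxᵢ is Gamma(α+n, β+T).
Posterior: Gamma(4.78+9, 12.66+8.75) = Gamma(13.78, 21.41).
Posterior mean of λ = α/β = 13.78/21.41 = 0.6436.

0.6436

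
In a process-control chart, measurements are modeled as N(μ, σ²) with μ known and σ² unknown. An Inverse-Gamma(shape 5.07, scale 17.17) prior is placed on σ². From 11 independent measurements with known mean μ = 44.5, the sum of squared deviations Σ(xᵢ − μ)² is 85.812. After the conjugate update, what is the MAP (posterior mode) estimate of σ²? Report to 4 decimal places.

5.1924

With known mean μ and an Inverse-Gamma(α, β) prior on σ², the Normal likelihood is conjugate: posterior is Inv-Gamma(α + n/2, β + Σ(xᵢ−μ)²/2).
Posterior: Inv-Gamma(5.07 + 11/2, 17.17 + 85.812/2) = Inv-Gamma(10.57, 60.0760).
Mode = β/(α+1) = 60.0760/11.57 = 5.1924.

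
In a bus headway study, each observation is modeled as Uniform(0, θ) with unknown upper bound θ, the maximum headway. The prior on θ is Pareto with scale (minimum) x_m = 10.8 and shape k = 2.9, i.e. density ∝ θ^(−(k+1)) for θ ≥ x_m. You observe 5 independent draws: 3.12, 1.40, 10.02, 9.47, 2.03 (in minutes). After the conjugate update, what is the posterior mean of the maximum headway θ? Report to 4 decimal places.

A Pareto(scale x_m, shape k) prior on the upper bound θ of Uniform(0, θ) is conjugate: posterior is Pareto(max(x_m, max xᵢ), k + n).
Sample maximum = 10.02; prior scale x_m = 10.8 → posterior scale = max = 10.80.
Posterior shape = 2.9 + 5 = 7.9.
E[θ|data] = k·x_m/(k−1) = 7.9·10.80/6.9 = 12.3652.

12.3652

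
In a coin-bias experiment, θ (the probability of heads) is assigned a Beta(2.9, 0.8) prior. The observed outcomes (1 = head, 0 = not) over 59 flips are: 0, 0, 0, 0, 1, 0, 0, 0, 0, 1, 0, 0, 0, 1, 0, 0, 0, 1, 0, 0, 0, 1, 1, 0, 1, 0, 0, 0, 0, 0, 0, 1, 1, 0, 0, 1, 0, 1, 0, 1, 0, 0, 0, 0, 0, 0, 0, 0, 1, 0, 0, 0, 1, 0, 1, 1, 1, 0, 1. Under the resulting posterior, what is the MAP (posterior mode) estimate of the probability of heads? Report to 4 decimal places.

0.3278

The Beta prior is conjugate to a Binomial/Bernoulli likelihood; the update adds successes to α and failures to β.
Posterior: Beta(α+k, β+n−k) = Beta(2.9+18, 0.8+41) = Beta(20.9, 41.8).
Mode of Beta(a,b) for a,b>1 is (a−1)/(a+b−2) = 19.9/60.7 = 0.3278.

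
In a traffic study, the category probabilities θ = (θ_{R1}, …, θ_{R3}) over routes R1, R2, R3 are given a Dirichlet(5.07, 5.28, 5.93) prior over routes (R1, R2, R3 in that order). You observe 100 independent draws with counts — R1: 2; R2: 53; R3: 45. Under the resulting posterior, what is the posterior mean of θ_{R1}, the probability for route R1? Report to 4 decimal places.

The Dirichlet prior is conjugate to the Multinomial likelihood: each posterior αⱼ = prior αⱼ + observed count nⱼ.
Posterior concentration: (7.07, 58.28, 50.93), total = 116.28.
E[θ_{R1}|data] = α_{R1}/Σα = 7.07/116.28 = 0.0608.

0.0608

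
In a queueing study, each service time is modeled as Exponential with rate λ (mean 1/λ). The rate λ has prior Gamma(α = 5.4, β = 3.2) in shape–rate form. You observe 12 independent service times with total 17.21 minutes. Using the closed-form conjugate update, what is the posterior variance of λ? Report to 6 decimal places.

With a Gamma(shape α, rate β) prior on the exponential rate λ, the posterior after n observations with total T = Σxᵢ is Gamma(α+n, β+T).
Posterior: Gamma(5.4+12, 3.2+17.21) = Gamma(17.4, 20.41).
Var = α/β² = 0.041770.

0.041770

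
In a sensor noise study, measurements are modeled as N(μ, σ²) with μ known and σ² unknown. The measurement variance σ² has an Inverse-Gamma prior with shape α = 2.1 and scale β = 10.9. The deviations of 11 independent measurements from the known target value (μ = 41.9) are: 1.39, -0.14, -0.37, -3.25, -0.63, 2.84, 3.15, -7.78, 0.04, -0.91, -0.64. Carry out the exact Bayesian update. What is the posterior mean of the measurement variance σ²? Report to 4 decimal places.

8.6821

With known mean μ and an Inverse-Gamma(α, β) prior on σ², the Normal likelihood is conjugate: posterior is Inv-Gamma(α + n/2, β + Σ(xᵢ−μ)²/2).
Σ(xᵢ−μ)² = (1.39)² + (-0.14)² + (-0.37)² + (-3.25)² + (-0.63)² + (2.84)² + (3.15)² + (-7.78)² + (0.04)² + (-0.91)² + (-0.64)² = 92.8038.
Posterior: Inv-Gamma(2.1 + 11/2, 10.9 + 92.8038/2) = Inv-Gamma(7.60, 57.30190).
E[σ²|data] = β/(α−1) = 57.30190/6.60 = 8.6821.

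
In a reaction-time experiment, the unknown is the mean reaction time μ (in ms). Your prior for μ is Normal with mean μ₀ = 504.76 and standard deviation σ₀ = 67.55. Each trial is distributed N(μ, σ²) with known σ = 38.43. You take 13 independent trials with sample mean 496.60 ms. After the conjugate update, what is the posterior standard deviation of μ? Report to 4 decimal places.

For Normal data with known variance σ², a Normal(μ₀, σ₀²) prior on μ is conjugate. Posterior precision = 1/σ₀² + n/σ²; posterior mean is the precision-weighted average of μ₀ and x̄.
σ₀² = 67.55² = 4563.0025, σ² = 38.43² = 1476.8649; σ² + n·σ₀² = 1476.8649 + 13·4563.0025 = 60795.8974.
Posterior precision = 1/σ₀² + n/σ² = 1/4563.0025 + 13/1476.8649 = (σ² + n·σ₀²)/(σ₀²σ²) = 60795.8974/(4563.0025·1476.8649); posterior variance σₙ² = σ₀²σ²/(σ² + n·σ₀²) = 4563.0025·1476.8649/60795.8974 = 110.845279.
Posterior SD = √σₙ² = √(4563.0025·1476.8649/60795.8974) = 10.5283.

10.5283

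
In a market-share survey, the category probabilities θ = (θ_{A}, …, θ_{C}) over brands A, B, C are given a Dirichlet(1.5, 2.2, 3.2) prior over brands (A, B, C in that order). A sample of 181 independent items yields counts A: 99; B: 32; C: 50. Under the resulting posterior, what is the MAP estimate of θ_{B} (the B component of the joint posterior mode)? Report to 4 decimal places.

The Dirichlet prior is conjugate to the Multinomial likelihood: each posterior αⱼ = prior αⱼ + observed count nⱼ.
Posterior concentration: (100.5, 34.2, 53.2), total = 187.9.
Joint mode component: (α_{B}−1)/(Σα−K) = 33.2/184.9 = 0.1796.

0.1796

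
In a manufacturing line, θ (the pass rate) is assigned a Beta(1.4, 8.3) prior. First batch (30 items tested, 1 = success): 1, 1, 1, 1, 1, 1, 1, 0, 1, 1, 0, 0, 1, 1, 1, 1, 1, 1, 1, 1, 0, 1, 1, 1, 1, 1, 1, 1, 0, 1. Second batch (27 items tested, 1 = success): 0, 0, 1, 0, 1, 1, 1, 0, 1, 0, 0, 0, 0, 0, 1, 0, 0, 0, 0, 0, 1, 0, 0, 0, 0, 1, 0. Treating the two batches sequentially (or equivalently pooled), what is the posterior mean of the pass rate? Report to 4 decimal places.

0.5157

The Beta prior is conjugate to a Binomial/Bernoulli likelihood; the update adds successes to α and failures to β.
After batch 1: Beta(1.4+25, 8.3+5) = Beta(26.4, 13.3).
After batch 2: Beta(26.4+8, 13.3+19) = Beta(34.4, 32.3).
Posterior mean = α/(α+β) = 34.4/66.7 = 0.5157.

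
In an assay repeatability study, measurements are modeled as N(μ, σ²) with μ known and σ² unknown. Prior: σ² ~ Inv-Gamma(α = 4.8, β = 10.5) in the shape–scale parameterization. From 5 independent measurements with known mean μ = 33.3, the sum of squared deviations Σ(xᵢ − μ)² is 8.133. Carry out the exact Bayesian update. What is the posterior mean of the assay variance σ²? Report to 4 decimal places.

2.3121

With known mean μ and an Inverse-Gamma(α, β) prior on σ², the Normal likelihood is conjugate: posterior is Inv-Gamma(α + n/2, β + Σ(xᵢ−μ)²/2).
Posterior: Inv-Gamma(4.8 + 5/2, 10.5 + 8.133/2) = Inv-Gamma(7.30, 14.5665).
E[σ²|data] = β/(α−1) = 14.5665/6.30 = 2.3121.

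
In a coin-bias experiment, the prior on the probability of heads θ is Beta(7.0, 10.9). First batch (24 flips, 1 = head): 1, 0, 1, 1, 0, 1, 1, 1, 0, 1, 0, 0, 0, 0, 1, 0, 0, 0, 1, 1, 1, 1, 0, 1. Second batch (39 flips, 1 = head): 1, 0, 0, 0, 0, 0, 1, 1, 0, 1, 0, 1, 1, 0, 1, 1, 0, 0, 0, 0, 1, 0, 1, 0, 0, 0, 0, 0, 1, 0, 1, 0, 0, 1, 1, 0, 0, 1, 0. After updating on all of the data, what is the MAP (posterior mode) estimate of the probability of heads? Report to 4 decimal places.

The Beta prior is conjugate to a Binomial/Bernoulli likelihood; the update adds successes to α and failures to β.
After batch 1: Beta(7.0+13, 10.9+11) = Beta(20.0, 21.9).
After batch 2: Beta(20.0+15, 21.9+24) = Beta(35.0, 45.9).
Mode of Beta(a,b) for a,b>1 is (a−1)/(a+b−2) = 34.0/78.9 = 0.4309.

0.4309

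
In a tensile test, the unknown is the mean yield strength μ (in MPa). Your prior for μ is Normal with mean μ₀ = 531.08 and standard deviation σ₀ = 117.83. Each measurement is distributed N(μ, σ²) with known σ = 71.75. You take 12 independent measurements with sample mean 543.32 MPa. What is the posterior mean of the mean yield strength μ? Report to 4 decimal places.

542.9531

For Normal data with known variance σ², a Normal(μ₀, σ₀²) prior on μ is conjugate. Posterior precision = 1/σ₀² + n/σ²; posterior mean is the precision-weighted average of μ₀ and x̄.
n·x̄ = 12·543.32 = 6519.84.
σ₀² = 117.83² = 13883.9089, σ² = 71.75² = 5148.0625; σ² + n·σ₀² = 5148.0625 + 12·13883.9089 = 171754.9693.
Posterior mean = (μ₀/σ₀² + n·x̄/σ²)/(1/σ₀² + n/σ²) = (σ²·μ₀ + σ₀²·n·x̄)/(σ² + n·σ₀²) = (5148.0625·531.08 + 13883.9089·6519.84)/171754.9693 = 93254897.635076/171754.9693 = 542.9531.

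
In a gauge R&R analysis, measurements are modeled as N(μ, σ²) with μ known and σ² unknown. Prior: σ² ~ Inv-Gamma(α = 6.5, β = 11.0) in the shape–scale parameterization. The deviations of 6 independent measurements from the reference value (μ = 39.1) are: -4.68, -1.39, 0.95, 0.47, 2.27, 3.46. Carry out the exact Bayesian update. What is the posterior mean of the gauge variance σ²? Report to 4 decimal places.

3.7696

With known mean μ and an Inverse-Gamma(α, β) prior on σ², the Normal likelihood is conjugate: posterior is Inv-Gamma(α + n/2, β + Σ(xᵢ−μ)²/2).
Σ(xᵢ−μ)² = (-4.68)² + (-1.39)² + (0.95)² + (0.47)² + (2.27)² + (3.46)² = 42.0824.
Posterior: Inv-Gamma(6.5 + 6/2, 11.0 + 42.0824/2) = Inv-Gamma(9.50, 32.04120).
E[σ²|data] = β/(α−1) = 32.04120/8.50 = 3.7696.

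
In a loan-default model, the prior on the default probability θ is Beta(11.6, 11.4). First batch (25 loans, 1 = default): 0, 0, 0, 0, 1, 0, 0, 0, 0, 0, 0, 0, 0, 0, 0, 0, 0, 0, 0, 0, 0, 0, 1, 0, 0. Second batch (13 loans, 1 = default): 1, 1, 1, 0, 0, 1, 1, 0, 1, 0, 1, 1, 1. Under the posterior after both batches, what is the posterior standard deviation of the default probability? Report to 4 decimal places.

0.0613

The Beta prior is conjugate to a Binomial/Bernoulli likelihood; the update adds successes to α and failures to β.
After batch 1: Beta(11.6+2, 11.4+23) = Beta(13.6, 34.4).
After batch 2: Beta(13.6+9, 34.4+4) = Beta(22.6, 38.4).
Var = αβ/((α+β)²(α+β+1)) = 22.6·38.4/(61.0²·62.0) = 0.00376174; SD = √0.00376174 = 0.0613.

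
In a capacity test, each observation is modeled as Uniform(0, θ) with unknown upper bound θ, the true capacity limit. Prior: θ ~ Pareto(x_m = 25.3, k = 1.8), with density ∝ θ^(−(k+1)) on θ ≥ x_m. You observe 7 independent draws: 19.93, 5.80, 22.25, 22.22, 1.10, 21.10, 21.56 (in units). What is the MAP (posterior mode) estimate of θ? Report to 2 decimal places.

25.30

A Pareto(scale x_m, shape k) prior on the upper bound θ of Uniform(0, θ) is conjugate: posterior is Pareto(max(x_m, max xᵢ), k + n).
Sample maximum = 22.25; prior scale x_m = 25.3 → posterior scale = max = 25.30.
Posterior shape = 1.8 + 7 = 8.8.
The Pareto density is decreasing on [x_m, ∞), so the mode is x_m = 25.30.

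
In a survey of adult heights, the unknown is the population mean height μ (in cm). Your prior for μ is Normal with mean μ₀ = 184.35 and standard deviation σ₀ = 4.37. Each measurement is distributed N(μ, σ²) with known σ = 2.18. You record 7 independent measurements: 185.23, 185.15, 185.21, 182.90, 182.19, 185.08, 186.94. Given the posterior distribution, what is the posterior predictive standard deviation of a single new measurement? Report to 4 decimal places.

For Normal data with known variance σ², a Normal(μ₀, σ₀²) prior on μ is conjugate. Posterior precision = 1/σ₀² + n/σ²; posterior mean is the precision-weighted average of μ₀ and x̄.
σ₀² = 4.37² = 19.0969, σ² = 2.18² = 4.7524; σ² + n·σ₀² = 4.7524 + 7·19.0969 = 138.4307.
Posterior precision = 1/σ₀² + n/σ² = 1/19.0969 + 7/4.7524 = (σ² + n·σ₀²)/(σ₀²σ²) = 138.4307/(19.0969·4.7524); posterior variance σₙ² = σ₀²σ²/(σ² + n·σ₀²) = 19.0969·4.7524/138.4307 = 0.655607.
Predictive variance for one new observation = σₙ² + σ² = 19.0969·4.7524/138.4307 + 4.7524 = σ²·(σ₀² + 138.4307)/138.4307 = 4.7524·157.5276/138.4307 = 5.408007; SD = √(4.7524·157.5276/138.4307) = 2.3255.

2.3255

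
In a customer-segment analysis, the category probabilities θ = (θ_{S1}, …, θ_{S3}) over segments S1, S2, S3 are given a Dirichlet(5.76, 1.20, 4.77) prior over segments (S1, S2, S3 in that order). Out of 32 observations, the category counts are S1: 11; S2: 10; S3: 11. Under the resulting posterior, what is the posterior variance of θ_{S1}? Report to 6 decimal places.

The Dirichlet prior is conjugate to the Multinomial likelihood: each posterior αⱼ = prior αⱼ + observed count nⱼ.
Posterior concentration: (16.76, 11.20, 15.77), total = 43.73.
Var[θ_j] = α_j(Σα−α_j)/((Σα)²(Σα+1)) = 16.76·26.97/(43.73²·44.73) = 0.005284.

0.005284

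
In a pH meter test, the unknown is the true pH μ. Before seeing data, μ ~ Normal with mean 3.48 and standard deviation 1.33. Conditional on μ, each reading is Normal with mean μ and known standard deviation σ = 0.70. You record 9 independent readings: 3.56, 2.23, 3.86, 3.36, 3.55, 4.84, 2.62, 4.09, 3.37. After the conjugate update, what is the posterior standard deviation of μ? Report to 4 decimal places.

For Normal data with known variance σ², a Normal(μ₀, σ₀²) prior on μ is conjugate. Posterior precision = 1/σ₀² + n/σ²; posterior mean is the precision-weighted average of μ₀ and x̄.
σ₀² = 1.33² = 1.7689, σ² = 0.70² = 0.49; σ² + n·σ₀² = 0.49 + 9·1.7689 = 16.4101.
Posterior precision = 1/σ₀² + n/σ² = 1/1.7689 + 9/0.49 = (σ² + n·σ₀²)/(σ₀²σ²) = 16.4101/(1.7689·0.49); posterior variance σₙ² = σ₀²σ²/(σ² + n·σ₀²) = 1.7689·0.49/16.4101 = 0.052819.
Posterior SD = √σₙ² = √(1.7689·0.49/16.4101) = 0.2298.

0.2298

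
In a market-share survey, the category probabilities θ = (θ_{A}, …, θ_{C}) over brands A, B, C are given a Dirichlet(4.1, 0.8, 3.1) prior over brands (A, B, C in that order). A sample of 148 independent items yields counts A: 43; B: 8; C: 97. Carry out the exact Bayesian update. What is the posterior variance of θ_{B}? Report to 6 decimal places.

0.000339

The Dirichlet prior is conjugate to the Multinomial likelihood: each posterior αⱼ = prior αⱼ + observed count nⱼ.
Posterior concentration: (47.1, 8.8, 100.1), total = 156.0.
Var[θ_j] = α_j(Σα−α_j)/((Σα)²(Σα+1)) = 8.8·147.2/(156.0²·157.0) = 0.000339.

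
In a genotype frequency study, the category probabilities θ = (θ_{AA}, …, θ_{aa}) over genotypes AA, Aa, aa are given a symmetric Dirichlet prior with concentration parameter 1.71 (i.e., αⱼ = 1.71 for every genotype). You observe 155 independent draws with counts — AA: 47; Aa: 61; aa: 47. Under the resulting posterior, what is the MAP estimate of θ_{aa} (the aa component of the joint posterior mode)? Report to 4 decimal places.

The Dirichlet prior is conjugate to the Multinomial likelihood: each posterior αⱼ = prior αⱼ + observed count nⱼ.
Posterior concentration: (48.71, 62.71, 48.71), total = 160.13.
Joint mode component: (α_{aa}−1)/(Σα−K) = 47.71/157.13 = 0.3036.

0.3036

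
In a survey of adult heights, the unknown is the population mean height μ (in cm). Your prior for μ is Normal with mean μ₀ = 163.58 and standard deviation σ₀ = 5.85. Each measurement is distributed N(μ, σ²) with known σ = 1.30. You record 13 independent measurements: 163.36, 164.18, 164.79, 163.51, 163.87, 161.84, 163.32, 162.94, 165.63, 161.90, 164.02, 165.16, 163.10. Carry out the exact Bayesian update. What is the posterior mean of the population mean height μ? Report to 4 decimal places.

For Normal data with known variance σ², a Normal(μ₀, σ₀²) prior on μ is conjugate. Posterior precision = 1/σ₀² + n/σ²; posterior mean is the precision-weighted average of μ₀ and x̄.
Σxᵢ = 163.36 + 164.18 + 164.79 + 163.51 + 163.87 + 161.84 + 163.32 + 162.94 + 165.63 + 161.90 + 164.02 + 165.16 + 163.10 = 2127.62, so n·x̄ = 2127.62.
σ₀² = 5.85² = 34.2225, σ² = 1.30² = 1.69; σ² + n·σ₀² = 1.69 + 13·34.2225 = 446.5825.
Posterior mean = (μ₀/σ₀² + n·x̄/σ²)/(1/σ₀² + n/σ²) = (σ²·μ₀ + σ₀²·n·x̄)/(σ² + n·σ₀²) = (1.69·163.58 + 34.2225·2127.62)/446.5825 = 73088.92565/446.5825 = 163.6628.

163.6628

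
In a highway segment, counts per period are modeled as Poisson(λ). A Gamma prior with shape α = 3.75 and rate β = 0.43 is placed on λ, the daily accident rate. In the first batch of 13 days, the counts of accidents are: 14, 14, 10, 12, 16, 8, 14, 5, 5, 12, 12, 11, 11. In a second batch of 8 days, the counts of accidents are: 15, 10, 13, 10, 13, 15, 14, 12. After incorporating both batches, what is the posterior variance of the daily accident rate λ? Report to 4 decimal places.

With a Gamma(shape α, rate β) prior, the Poisson likelihood is conjugate: the posterior is Gamma(α + ΣXᵢ, β + n).
Batch 1: sum of counts S = 144 over n = 13 days.
After batch 1: Gamma(α+S, β+n) = Gamma(3.75+144, 0.43+13) = Gamma(147.75, 13.43).
Batch 2: sum of counts S = 102 over n = 8 days.
After batch 2: Gamma(α+S, β+n) = Gamma(147.75+102, 13.43+8) = Gamma(249.75, 21.43).
Var = α/β² = 249.75/21.43² = 0.5438.

0.5438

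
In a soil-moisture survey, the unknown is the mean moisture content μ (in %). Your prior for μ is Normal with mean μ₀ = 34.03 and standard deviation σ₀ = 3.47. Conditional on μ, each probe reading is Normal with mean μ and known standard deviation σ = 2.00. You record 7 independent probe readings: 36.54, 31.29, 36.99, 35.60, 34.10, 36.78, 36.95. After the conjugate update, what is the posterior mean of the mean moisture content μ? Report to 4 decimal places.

For Normal data with known variance σ², a Normal(μ₀, σ₀²) prior on μ is conjugate. Posterior precision = 1/σ₀² + n/σ²; posterior mean is the precision-weighted average of μ₀ and x̄.
Σxᵢ = 36.54 + 31.29 + 36.99 + 35.60 + 34.10 + 36.78 + 36.95 = 248.25, so n·x̄ = 248.25.
σ₀² = 3.47² = 12.0409, σ² = 2.00² = 4; σ² + n·σ₀² = 4 + 7·12.0409 = 88.2863.
Posterior mean = (μ₀/σ₀² + n·x̄/σ²)/(1/σ₀² + n/σ²) = (σ²·μ₀ + σ₀²·n·x̄)/(σ² + n·σ₀²) = (4·34.03 + 12.0409·248.25)/88.2863 = 3125.273425/88.2863 = 35.3993.

35.3993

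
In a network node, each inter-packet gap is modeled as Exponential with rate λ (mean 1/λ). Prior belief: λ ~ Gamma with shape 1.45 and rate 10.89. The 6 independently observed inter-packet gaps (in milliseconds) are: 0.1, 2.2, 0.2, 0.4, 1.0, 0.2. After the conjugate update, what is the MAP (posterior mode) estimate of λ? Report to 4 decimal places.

With a Gamma(shape α, rate β) prior on the exponential rate λ, the posterior after n observations with total T = Σxᵢ is Gamma(α+n, β+T).
Sum of observations T = 4.1 milliseconds; n = 6.
Posterior: Gamma(1.45+6, 10.89+4.1) = Gamma(7.45, 14.99).
Mode = (α−1)/β = 0.4303.

0.4303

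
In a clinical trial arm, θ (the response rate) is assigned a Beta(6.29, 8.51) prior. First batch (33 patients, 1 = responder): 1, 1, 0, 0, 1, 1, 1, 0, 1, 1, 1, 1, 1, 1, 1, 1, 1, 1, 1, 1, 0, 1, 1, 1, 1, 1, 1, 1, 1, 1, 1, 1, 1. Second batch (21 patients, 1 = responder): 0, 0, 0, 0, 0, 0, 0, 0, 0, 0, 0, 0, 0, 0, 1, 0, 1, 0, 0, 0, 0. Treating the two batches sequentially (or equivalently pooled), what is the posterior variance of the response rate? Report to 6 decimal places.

The Beta prior is conjugate to a Binomial/Bernoulli likelihood; the update adds successes to α and failures to β.
After batch 1: Beta(6.29+29, 8.51+4) = Beta(35.29, 12.51).
After batch 2: Beta(35.29+2, 12.51+19) = Beta(37.29, 31.51).
Var = αβ/((α+β)²(α+β+1)) = 37.29·31.51/(68.80²·69.80) = 0.003556.

0.003556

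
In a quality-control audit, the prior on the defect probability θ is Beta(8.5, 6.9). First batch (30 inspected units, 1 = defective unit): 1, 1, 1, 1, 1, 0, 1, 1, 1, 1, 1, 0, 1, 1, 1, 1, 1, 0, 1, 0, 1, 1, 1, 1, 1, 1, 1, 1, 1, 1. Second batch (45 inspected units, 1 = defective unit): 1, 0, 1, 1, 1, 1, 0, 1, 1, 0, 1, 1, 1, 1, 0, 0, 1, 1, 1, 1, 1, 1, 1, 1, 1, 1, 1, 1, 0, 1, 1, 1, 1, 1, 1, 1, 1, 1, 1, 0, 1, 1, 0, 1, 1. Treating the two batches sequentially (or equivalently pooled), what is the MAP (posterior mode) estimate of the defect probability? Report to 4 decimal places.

0.7975

The Beta prior is conjugate to a Binomial/Bernoulli likelihood; the update adds successes to α and failures to β.
After batch 1: Beta(8.5+26, 6.9+4) = Beta(34.5, 10.9).
After batch 2: Beta(34.5+37, 10.9+8) = Beta(71.5, 18.9).
Mode of Beta(a,b) for a,b>1 is (a−1)/(a+b−2) = 70.5/88.4 = 0.7975.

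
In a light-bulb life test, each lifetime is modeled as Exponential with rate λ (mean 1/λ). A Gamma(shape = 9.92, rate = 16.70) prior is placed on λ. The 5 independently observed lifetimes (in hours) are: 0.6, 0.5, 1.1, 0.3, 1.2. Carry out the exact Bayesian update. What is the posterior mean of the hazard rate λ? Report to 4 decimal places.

0.7314

With a Gamma(shape α, rate β) prior on the exponential rate λ, the posterior after n observations with total T = Σxᵢ is Gamma(α+n, β+T).
Sum of observations T = 3.7 hours; n = 5.
Posterior: Gamma(9.92+5, 16.70+3.7) = Gamma(14.92, 20.40).
Posterior mean of λ = α/β = 14.92/20.40 = 0.7314.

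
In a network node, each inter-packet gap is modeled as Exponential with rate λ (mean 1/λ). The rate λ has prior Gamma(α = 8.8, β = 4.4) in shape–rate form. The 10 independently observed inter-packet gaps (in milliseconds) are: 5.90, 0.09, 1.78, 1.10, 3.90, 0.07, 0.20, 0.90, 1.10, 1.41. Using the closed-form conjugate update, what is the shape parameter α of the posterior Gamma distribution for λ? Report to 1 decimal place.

With a Gamma(shape α, rate β) prior on the exponential rate λ, the posterior after n observations with total T = Σxᵢ is Gamma(α+n, β+T).
Sum of observations T = 16.45 milliseconds; n = 10.
Posterior: Gamma(8.8+10, 4.4+16.45) = Gamma(18.8, 20.85).
Posterior α = 18.8.

18.8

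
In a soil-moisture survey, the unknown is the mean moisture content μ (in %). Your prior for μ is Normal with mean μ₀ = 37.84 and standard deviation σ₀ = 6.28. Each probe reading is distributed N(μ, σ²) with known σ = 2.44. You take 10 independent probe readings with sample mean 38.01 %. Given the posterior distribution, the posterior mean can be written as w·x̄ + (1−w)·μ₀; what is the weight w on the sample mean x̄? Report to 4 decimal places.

0.9851

For Normal data with known variance σ², a Normal(μ₀, σ₀²) prior on μ is conjugate. Posterior precision = 1/σ₀² + n/σ²; posterior mean is the precision-weighted average of μ₀ and x̄.
σ₀² = 6.28² = 39.4384, σ² = 2.44² = 5.9536. Prior precision 1/σ₀² = 1/39.4384; data precision n/σ² = 10/5.9536.
w = (n/σ²)/(1/σ₀² + n/σ²) = n·σ₀²/(σ² + n·σ₀²) = 10·39.4384/(5.9536 + 10·39.4384) = 394.384/400.3376 = 0.9851.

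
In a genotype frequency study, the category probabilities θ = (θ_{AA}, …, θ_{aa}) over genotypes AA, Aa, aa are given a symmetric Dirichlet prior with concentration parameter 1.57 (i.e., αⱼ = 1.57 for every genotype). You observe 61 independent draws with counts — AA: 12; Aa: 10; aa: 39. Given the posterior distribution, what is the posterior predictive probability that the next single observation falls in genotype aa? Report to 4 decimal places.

The Dirichlet prior is conjugate to the Multinomial likelihood: each posterior αⱼ = prior αⱼ + observed count nⱼ.
Posterior concentration: (13.57, 11.57, 40.57), total = 65.71.
P(next = aa | data) = α_{aa}/Σα = 0.6174.

0.6174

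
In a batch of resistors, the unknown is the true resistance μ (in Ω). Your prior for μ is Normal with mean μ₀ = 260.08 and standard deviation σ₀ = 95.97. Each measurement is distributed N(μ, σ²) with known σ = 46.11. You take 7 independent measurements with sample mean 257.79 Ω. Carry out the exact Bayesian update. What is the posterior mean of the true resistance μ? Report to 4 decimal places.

For Normal data with known variance σ², a Normal(μ₀, σ₀²) prior on μ is conjugate. Posterior precision = 1/σ₀² + n/σ²; posterior mean is the precision-weighted average of μ₀ and x̄.
n·x̄ = 7·257.79 = 1804.53.
σ₀² = 95.97² = 9210.2409, σ² = 46.11² = 2126.1321; σ² + n·σ₀² = 2126.1321 + 7·9210.2409 = 66597.8184.
Posterior mean = (μ₀/σ₀² + n·x̄/σ²)/(1/σ₀² + n/σ²) = (σ²·μ₀ + σ₀²·n·x̄)/(σ² + n·σ₀²) = (2126.1321·260.08 + 9210.2409·1804.53)/66597.8184 = 17173120.447845/66597.8184 = 257.8631.

257.8631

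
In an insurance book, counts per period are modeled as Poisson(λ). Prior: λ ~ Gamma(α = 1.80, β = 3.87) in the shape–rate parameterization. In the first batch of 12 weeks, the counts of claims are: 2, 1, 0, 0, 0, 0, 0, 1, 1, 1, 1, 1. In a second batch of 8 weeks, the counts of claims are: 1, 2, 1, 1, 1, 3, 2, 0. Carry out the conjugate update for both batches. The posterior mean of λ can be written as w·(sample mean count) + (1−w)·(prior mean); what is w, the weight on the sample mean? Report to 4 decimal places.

0.8379

With a Gamma(shape α, rate β) prior, the Poisson likelihood is conjugate: the posterior is Gamma(α + ΣXᵢ, β + n).
Total number of weeks: n = 12 + 8 = 20.
Posterior mean = (α₀+S)/(β₀+n) = [n/(β₀+n)]·(S/n) + [β₀/(β₀+n)]·(α₀/β₀), so only n and β₀ enter the weight.
Weight on data w = n/(β₀+n) = 20/(3.87+20) = 20/23.87 = 0.8379.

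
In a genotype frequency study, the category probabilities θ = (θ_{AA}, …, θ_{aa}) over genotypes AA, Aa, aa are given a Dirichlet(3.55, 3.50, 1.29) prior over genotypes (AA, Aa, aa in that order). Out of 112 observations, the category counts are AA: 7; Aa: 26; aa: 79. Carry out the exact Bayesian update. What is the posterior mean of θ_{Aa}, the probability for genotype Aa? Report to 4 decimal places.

The Dirichlet prior is conjugate to the Multinomial likelihood: each posterior αⱼ = prior αⱼ + observed count nⱼ.
Posterior concentration: (10.55, 29.50, 80.29), total = 120.34.
E[θ_{Aa}|data] = α_{Aa}/Σα = 29.50/120.34 = 0.2451.

0.2451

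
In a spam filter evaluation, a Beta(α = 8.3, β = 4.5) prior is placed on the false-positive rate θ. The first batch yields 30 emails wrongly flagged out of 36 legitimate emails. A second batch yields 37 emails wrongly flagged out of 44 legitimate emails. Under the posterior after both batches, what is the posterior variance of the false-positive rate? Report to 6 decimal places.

0.001631

The Beta prior is conjugate to a Binomial/Bernoulli likelihood; the update adds successes to α and failures to β.
After batch 1: Beta(8.3+30, 4.5+6) = Beta(38.3, 10.5).
After batch 2: Beta(38.3+37, 10.5+7) = Beta(75.3, 17.5).
Var = αβ/((α+β)²(α+β+1)) = 75.3·17.5/(92.8²·93.8) = 0.001631.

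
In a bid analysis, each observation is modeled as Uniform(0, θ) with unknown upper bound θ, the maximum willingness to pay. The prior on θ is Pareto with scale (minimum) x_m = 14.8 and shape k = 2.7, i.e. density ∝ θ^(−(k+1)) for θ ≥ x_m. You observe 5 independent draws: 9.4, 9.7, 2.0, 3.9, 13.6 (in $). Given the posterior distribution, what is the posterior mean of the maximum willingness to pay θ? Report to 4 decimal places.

17.0090

A Pareto(scale x_m, shape k) prior on the upper bound θ of Uniform(0, θ) is conjugate: posterior is Pareto(max(x_m, max xᵢ), k + n).
Sample maximum = 13.6; prior scale x_m = 14.8 → posterior scale = max = 14.8.
Posterior shape = 2.7 + 5 = 7.7.
E[θ|data] = k·x_m/(k−1) = 7.7·14.8/6.7 = 17.0090.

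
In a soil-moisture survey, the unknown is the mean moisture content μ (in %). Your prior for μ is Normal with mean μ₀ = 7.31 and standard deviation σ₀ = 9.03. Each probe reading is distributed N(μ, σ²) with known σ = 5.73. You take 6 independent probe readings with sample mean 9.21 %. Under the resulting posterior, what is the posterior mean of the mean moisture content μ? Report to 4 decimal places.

For Normal data with known variance σ², a Normal(μ₀, σ₀²) prior on μ is conjugate. Posterior precision = 1/σ₀² + n/σ²; posterior mean is the precision-weighted average of μ₀ and x̄.
n·x̄ = 6·9.21 = 55.26.
σ₀² = 9.03² = 81.5409, σ² = 5.73² = 32.8329; σ² + n·σ₀² = 32.8329 + 6·81.5409 = 522.0783.
Posterior mean = (μ₀/σ₀² + n·x̄/σ²)/(1/σ₀² + n/σ²) = (σ²·μ₀ + σ₀²·n·x̄)/(σ² + n·σ₀²) = (32.8329·7.31 + 81.5409·55.26)/522.0783 = 4745.958633/522.0783 = 9.0905.

9.0905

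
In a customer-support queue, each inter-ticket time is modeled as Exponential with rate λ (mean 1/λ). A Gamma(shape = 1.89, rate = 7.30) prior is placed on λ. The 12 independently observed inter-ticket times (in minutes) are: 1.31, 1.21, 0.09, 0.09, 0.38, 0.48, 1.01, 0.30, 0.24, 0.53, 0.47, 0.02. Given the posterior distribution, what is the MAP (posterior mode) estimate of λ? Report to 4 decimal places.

With a Gamma(shape α, rate β) prior on the exponential rate λ, the posterior after n observations with total T = Σxᵢ is Gamma(α+n, β+T).
Sum of observations T = 6.13 minutes; n = 12.
Posterior: Gamma(1.89+12, 7.30+6.13) = Gamma(13.89, 13.43).
Mode = (α−1)/β = 0.9598.

0.9598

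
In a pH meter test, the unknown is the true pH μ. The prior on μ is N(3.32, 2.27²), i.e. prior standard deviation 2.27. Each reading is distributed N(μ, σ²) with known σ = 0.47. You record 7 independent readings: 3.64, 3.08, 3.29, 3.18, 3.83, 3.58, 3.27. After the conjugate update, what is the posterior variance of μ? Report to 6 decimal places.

0.031365

For Normal data with known variance σ², a Normal(μ₀, σ₀²) prior on μ is conjugate. Posterior precision = 1/σ₀² + n/σ²; posterior mean is the precision-weighted average of μ₀ and x̄.
σ₀² = 2.27² = 5.1529, σ² = 0.47² = 0.2209; σ² + n·σ₀² = 0.2209 + 7·5.1529 = 36.2912.
Posterior precision = 1/σ₀² + n/σ² = 1/5.1529 + 7/0.2209 = (σ² + n·σ₀²)/(σ₀²σ²) = 36.2912/(5.1529·0.2209); posterior variance σₙ² = σ₀²σ²/(σ² + n·σ₀²) = 5.1529·0.2209/36.2912 = 0.031365.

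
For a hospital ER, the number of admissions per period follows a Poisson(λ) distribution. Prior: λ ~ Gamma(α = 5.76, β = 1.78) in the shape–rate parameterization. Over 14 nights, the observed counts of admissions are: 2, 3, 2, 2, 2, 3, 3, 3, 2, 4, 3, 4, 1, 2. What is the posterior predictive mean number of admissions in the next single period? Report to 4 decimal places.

2.6464

With a Gamma(shape α, rate β) prior, the Poisson likelihood is conjugate: the posterior is Gamma(α + ΣXᵢ, β + n).
Sum of counts S = 36 over n = 14 nights.
Posterior: Gamma(α+S, β+n) = Gamma(5.76+36, 1.78+14) = Gamma(41.76, 15.78).
The predictive distribution for one future period is NegBinom with mean α/β = 2.6464.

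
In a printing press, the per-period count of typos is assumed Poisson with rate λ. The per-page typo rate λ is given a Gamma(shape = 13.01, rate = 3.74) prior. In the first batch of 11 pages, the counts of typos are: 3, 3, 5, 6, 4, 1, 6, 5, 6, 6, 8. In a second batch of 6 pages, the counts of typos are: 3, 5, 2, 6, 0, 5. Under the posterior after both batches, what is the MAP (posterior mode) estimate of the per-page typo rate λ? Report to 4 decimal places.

4.1471

With a Gamma(shape α, rate β) prior, the Poisson likelihood is conjugate: the posterior is Gamma(α + ΣXᵢ, β + n).
Batch 1: sum of counts S = 53 over n = 11 pages.
After batch 1: Gamma(α+S, β+n) = Gamma(13.01+53, 3.74+11) = Gamma(66.01, 14.74).
Batch 2: sum of counts S = 21 over n = 6 pages.
After batch 2: Gamma(α+S, β+n) = Gamma(66.01+21, 14.74+6) = Gamma(87.01, 20.74).
Mode of Gamma(α,β) for α≥1 is (α−1)/β = 86.01/20.74 = 4.1471.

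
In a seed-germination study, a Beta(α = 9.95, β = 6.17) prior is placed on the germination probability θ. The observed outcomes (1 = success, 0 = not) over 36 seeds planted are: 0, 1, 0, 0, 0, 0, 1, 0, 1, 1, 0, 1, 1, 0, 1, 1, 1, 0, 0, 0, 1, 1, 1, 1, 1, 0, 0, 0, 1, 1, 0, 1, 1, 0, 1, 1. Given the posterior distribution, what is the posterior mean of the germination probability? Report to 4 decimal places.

The Beta prior is conjugate to a Binomial/Bernoulli likelihood; the update adds successes to α and failures to β.
Posterior: Beta(α+k, β+n−k) = Beta(9.95+20, 6.17+16) = Beta(29.95, 22.17).
Posterior mean = α/(α+β) = 29.95/52.12 = 0.5746.

0.5746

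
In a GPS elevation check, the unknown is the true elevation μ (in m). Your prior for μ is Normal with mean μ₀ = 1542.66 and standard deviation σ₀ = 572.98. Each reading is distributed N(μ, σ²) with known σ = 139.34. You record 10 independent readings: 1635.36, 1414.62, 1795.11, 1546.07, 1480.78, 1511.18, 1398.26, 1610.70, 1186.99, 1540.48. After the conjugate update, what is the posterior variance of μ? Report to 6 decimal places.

1930.148886

For Normal data with known variance σ², a Normal(μ₀, σ₀²) prior on μ is conjugate. Posterior precision = 1/σ₀² + n/σ²; posterior mean is the precision-weighted average of μ₀ and x̄.
σ₀² = 572.98² = 328306.0804, σ² = 139.34² = 19415.6356; σ² + n·σ₀² = 19415.6356 + 10·328306.0804 = 3302476.4396.
Posterior precision = 1/σ₀² + n/σ² = 1/328306.0804 + 10/19415.6356 = (σ² + n·σ₀²)/(σ₀²σ²) = 3302476.4396/(328306.0804·19415.6356); posterior variance σₙ² = σ₀²σ²/(σ² + n·σ₀²) = 328306.0804·19415.6356/3302476.4396 = 1930.148886.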